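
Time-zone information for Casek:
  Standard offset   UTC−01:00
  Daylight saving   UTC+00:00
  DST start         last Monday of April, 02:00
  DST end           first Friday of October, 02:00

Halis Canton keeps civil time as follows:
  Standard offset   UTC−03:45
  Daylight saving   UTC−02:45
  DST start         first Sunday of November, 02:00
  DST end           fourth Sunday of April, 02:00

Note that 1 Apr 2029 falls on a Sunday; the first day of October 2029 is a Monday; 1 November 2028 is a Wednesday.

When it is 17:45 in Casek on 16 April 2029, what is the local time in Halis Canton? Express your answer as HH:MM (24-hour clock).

1 April 2029 is a Sunday, so Mondays fall on 2, 9, 16, 23, 30; the last is April 30.
1 October 2029 is a Monday, so the first Friday is October 5.
16 April 2029 is outside the daylight-saving period (30 April – 5 October), so Casek is on standard time, UTC−01:00.
17:45 Casek + 1h = 18:45 UTC.
1 November 2028 is a Wednesday, so the first Sunday is November 5.
1 April 2029 is a Sunday, so the first Sunday is April 1 and the fourth is April 22.
At the standard offset (UTC−03:45), 18:45 UTC − 3h45m = 15:00 Halis Canton standard time.
Daylight saving runs 5 November 2028 – 22 April 2029; the standard-time date in Halis Canton, 16 April 2029, is inside that window, so Halis Canton is at UTC−02:45.
18:45 UTC − 2h45m = 16:00 Halis Canton.

16:00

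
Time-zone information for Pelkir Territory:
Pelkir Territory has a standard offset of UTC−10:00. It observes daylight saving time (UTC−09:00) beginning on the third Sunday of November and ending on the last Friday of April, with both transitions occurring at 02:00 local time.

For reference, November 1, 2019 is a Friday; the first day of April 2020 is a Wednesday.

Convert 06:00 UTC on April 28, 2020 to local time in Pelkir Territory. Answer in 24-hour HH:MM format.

1 November 2019 is a Friday, so the first Sunday is November 3 and the third is November 17.
1 April 2020 is a Wednesday, so Fridays fall on 3, 10, 17, 24; the last is April 24.
At the standard offset (UTC−10:00), 06:00 UTC − 10h = 20:00 Pelkir Territory standard time (rolling into the previous day, 27 April 2020).
The standard-time date in Pelkir Territory, April 27, 2020, is outside the daylight-saving period (17 November 2019 – 24 April 2020), so Pelkir Territory is on standard time, UTC−10:00.
06:00 UTC − 10h = 20:00 local (rolling into the previous day, 27 April 2020).

20:00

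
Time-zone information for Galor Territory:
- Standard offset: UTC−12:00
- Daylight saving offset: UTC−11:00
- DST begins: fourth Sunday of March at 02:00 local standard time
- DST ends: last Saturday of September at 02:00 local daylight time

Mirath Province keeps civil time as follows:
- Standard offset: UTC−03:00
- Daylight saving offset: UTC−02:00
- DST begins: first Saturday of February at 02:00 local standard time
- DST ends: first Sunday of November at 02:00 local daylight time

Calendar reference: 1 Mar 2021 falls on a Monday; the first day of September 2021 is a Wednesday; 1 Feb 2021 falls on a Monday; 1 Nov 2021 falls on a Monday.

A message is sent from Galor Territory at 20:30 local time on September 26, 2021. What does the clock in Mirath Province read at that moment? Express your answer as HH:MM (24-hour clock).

06:30

1 March 2021 is a Monday, so the first Sunday is March 7 and the fourth is March 28.
1 September 2021 is a Wednesday, so Saturdays fall on 4, 11, 18, 25; the last is September 25.
September 26, 2021 is outside the daylight-saving period (28 March – 25 September), so Galor Territory is on standard time, UTC−12:00.
20:30 Galor Territory + 12h = 08:30 UTC (rolling into the next day, 27 September 2021).
1 February 2021 is a Monday, so the first Saturday is February 6.
1 November 2021 is a Monday, so the first Sunday is November 7.
At the standard offset (UTC−03:00), 08:30 UTC − 3h = 05:30 Mirath Province standard time.
The standard-time date in Mirath Province, September 27, 2021, lies within the daylight-saving period (6 February – 7 November), so Mirath Province is on daylight time, UTC−02:00.
08:30 UTC − 2h = 06:30 Mirath Province.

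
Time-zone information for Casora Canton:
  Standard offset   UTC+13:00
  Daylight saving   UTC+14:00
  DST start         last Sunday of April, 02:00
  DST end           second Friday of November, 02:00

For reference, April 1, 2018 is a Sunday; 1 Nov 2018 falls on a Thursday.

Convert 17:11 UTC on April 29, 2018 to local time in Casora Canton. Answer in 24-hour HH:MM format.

07:11

1 April 2018 is a Sunday, so Sundays fall on 1, 8, 15, 22, 29; the last is April 29.
1 November 2018 is a Thursday, so the first Friday is November 2 and the second is November 9.
At the standard offset (UTC+13:00), 17:11 UTC + 13h = 06:11 Casora Canton standard time (rolling into the next day, 30 April 2018).
The standard-time date in Casora Canton, April 30, 2018, lies within the daylight-saving period (29 April – 9 November), so Casora Canton is on daylight time, UTC+14:00.
17:11 UTC + 14h = 07:11 local (rolling into the next day, 30 April 2018).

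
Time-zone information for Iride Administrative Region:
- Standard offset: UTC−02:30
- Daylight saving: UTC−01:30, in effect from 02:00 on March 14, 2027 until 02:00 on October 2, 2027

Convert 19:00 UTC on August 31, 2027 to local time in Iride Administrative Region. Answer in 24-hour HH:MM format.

17:30

At the standard offset (UTC−02:30), 19:00 UTC − 2h30m = 16:30 Iride Administrative Region standard time.
Daylight saving runs 14 March – 2 October; the standard-time date in Iride Administrative Region, August 31, 2027, is inside that window, so Iride Administrative Region is at UTC−01:30.
19:00 UTC − 1h30m = 17:30 local.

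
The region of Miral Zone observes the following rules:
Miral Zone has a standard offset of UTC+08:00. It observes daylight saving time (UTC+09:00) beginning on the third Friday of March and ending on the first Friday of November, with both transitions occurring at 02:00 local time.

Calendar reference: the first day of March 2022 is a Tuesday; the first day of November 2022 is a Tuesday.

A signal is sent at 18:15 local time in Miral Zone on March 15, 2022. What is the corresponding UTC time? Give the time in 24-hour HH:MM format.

10:15

1 March 2022 is a Tuesday, so the first Friday is March 4 and the third is March 18.
1 November 2022 is a Tuesday, so the first Friday is November 4.
March 15, 2022 is outside the daylight-saving period (18 March – 4 November), so Miral Zone is on standard time, UTC+08:00.
18:15 local − 8h = 10:15 UTC.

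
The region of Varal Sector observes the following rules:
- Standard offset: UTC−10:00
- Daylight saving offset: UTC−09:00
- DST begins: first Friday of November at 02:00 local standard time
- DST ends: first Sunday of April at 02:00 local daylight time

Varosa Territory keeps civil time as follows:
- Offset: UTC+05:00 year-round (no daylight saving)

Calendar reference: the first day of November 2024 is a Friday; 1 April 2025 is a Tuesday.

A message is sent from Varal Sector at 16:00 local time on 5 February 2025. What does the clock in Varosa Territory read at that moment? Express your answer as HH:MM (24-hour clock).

1 November 2024 is a Friday, so the first Friday is November 1.
1 April 2025 is a Tuesday, so the first Sunday is April 6.
5 February 2025 falls between 1 November 2024 and 6 April 2025, so daylight saving is in effect and Varal Sector is at UTC−09:00.
16:00 Varal Sector + 9h = 01:00 UTC (rolling into the next day, 6 February 2025).
Varosa Territory stays on UTC+05:00 all year.
01:00 UTC + 5h = 06:00 Varosa Territory.

06:00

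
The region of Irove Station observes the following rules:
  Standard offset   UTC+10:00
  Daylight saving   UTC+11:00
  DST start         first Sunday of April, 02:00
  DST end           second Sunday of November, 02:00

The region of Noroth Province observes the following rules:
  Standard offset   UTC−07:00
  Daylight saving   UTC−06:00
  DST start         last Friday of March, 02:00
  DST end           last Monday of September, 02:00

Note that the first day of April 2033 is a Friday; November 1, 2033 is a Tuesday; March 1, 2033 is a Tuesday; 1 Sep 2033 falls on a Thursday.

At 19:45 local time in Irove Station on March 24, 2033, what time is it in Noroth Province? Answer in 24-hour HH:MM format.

02:45

1 April 2033 is a Friday, so the first Sunday is April 3.
1 November 2033 is a Tuesday, so the first Sunday is November 6 and the second is November 13.
Daylight saving runs 3 April – 13 November; March 24, 2033 is outside that window, so Irove Station is on standard time at UTC+10:00.
19:45 Irove Station − 10h = 09:45 UTC.
1 March 2033 is a Tuesday, so Fridays fall on 4, 11, 18, 25; the last is March 25.
1 September 2033 is a Thursday, so Mondays fall on 5, 12, 19, 26; the last is September 26.
At the standard offset (UTC−07:00), 09:45 UTC − 7h = 02:45 Noroth Province standard time.
The standard-time date in Noroth Province, March 24, 2033, is outside the daylight-saving period (25 March – 26 September), so Noroth Province is on standard time, UTC−07:00.
09:45 UTC − 7h = 02:45 Noroth Province.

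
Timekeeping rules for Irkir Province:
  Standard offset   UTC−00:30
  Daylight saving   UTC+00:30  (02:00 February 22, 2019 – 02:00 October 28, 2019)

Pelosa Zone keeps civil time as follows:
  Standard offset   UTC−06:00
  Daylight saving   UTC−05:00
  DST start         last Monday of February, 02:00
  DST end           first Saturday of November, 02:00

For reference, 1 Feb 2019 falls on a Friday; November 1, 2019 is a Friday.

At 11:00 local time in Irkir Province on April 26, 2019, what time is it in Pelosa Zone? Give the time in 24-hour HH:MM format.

05:30

April 26, 2019 falls between 22 February and 28 October, so daylight saving is in effect and Irkir Province is at UTC+00:30.
11:00 Irkir Province − 0h30m = 10:30 UTC.
1 February 2019 is a Friday, so Mondays fall on 4, 11, 18, 25; the last is February 25.
1 November 2019 is a Friday, so the first Saturday is November 2.
At the standard offset (UTC−06:00), 10:30 UTC − 6h = 04:30 Pelosa Zone standard time.
The standard-time date in Pelosa Zone, April 26, 2019, lies within the daylight-saving period (25 February – 2 November), so Pelosa Zone is on daylight time, UTC−05:00.
10:30 UTC − 5h = 05:30 Pelosa Zone.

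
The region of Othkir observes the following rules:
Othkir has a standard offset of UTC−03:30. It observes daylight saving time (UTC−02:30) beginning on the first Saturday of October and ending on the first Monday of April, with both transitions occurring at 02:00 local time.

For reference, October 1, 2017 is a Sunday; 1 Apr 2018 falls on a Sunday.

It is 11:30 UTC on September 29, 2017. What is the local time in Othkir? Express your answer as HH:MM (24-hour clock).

08:00

1 October 2017 is a Sunday, so the first Saturday is October 7.
1 April 2018 is a Sunday, so the first Monday is April 2.
At the standard offset (UTC−03:30), 11:30 UTC − 3h30m = 08:00 Othkir standard time.
Daylight saving runs 7 October 2017 – 2 April 2018; the standard-time date in Othkir, September 29, 2017, is outside that window, so Othkir is on standard time at UTC−03:30.
11:30 UTC − 3h30m = 08:00 local.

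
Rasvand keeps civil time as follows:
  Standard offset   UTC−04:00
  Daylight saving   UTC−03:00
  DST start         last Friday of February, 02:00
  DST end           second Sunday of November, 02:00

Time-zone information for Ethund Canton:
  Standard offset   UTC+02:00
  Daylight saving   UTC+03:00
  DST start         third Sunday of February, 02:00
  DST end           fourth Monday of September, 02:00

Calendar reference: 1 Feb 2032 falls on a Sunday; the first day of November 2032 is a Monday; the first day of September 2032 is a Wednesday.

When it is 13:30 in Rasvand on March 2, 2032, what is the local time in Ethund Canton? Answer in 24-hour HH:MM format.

1 February 2032 is a Sunday, so Fridays fall on 6, 13, 20, 27; the last is February 27.
1 November 2032 is a Monday, so the first Sunday is November 7 and the second is November 14.
Daylight saving runs 27 February – 14 November; March 2, 2032 is inside that window, so Rasvand is at UTC−03:00.
13:30 Rasvand + 3h = 16:30 UTC.
1 February 2032 is a Sunday, so the first Sunday is February 1 and the third is February 15.
1 September 2032 is a Wednesday, so the first Monday is September 6 and the fourth is September 27.
At the standard offset (UTC+02:00), 16:30 UTC + 2h = 18:30 Ethund Canton standard time.
Daylight saving runs 15 February – 27 September; the standard-time date in Ethund Canton, March 2, 2032, is inside that window, so Ethund Canton is at UTC+03:00.
16:30 UTC + 3h = 19:30 Ethund Canton.

19:30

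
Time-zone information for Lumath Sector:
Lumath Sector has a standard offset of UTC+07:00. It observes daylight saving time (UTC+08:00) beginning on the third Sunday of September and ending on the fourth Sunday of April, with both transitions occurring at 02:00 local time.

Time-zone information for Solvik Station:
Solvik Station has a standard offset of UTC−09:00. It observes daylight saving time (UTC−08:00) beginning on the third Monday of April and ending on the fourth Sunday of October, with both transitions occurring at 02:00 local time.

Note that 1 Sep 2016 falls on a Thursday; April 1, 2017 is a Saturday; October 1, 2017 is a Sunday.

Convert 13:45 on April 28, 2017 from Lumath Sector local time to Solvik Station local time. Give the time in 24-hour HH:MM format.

1 September 2016 is a Thursday, so the first Sunday is September 4 and the third is September 18.
1 April 2017 is a Saturday, so the first Sunday is April 2 and the fourth is April 23.
April 28, 2017 does not fall between 18 September 2016 and 23 April 2017, so daylight saving is not in effect and Lumath Sector is at UTC+07:00.
13:45 Lumath Sector − 7h = 06:45 UTC.
1 April 2017 is a Saturday, so the first Monday is April 3 and the third is April 17.
1 October 2017 is a Sunday, so the first Sunday is October 1 and the fourth is October 22.
At the standard offset (UTC−09:00), 06:45 UTC − 9h = 21:45 Solvik Station standard time (rolling into the previous day, 27 April 2017).
The standard-time date in Solvik Station, April 27, 2017, lies within the daylight-saving period (17 April – 22 October), so Solvik Station is on daylight time, UTC−08:00.
06:45 UTC − 8h = 22:45 Solvik Station (rolling into the previous day, 27 April 2017).

22:45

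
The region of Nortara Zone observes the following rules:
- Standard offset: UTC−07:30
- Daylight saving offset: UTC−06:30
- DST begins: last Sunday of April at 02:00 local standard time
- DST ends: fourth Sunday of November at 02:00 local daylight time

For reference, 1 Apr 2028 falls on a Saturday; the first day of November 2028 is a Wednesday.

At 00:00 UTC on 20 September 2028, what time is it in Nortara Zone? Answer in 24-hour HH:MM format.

1 April 2028 is a Saturday, so Sundays fall on 2, 9, 16, 23, 30; the last is April 30.
1 November 2028 is a Wednesday, so the first Sunday is November 5 and the fourth is November 26.
At the standard offset (UTC−07:30), 00:00 UTC − 7h30m = 16:30 Nortara Zone standard time (rolling into the previous day, 19 September 2028).
Daylight saving runs 30 April – 26 November; the standard-time date in Nortara Zone, 19 September 2028, is inside that window, so Nortara Zone is at UTC−06:30.
00:00 UTC − 6h30m = 17:30 local (rolling into the previous day, 19 September 2028).

17:30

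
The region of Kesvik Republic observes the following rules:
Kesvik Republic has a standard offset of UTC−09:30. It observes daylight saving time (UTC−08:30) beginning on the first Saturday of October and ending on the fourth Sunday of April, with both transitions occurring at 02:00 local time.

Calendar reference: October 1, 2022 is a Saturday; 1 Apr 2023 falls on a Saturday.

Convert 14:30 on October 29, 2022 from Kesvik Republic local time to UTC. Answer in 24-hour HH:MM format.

23:00

1 October 2022 is a Saturday, so the first Saturday is October 1.
1 April 2023 is a Saturday, so the first Sunday is April 2 and the fourth is April 23.
October 29, 2022 lies within the daylight-saving period (1 October 2022 – 23 April 2023), so Kesvik Republic is on daylight time, UTC−08:30.
14:30 local + 8h30m = 23:00 UTC.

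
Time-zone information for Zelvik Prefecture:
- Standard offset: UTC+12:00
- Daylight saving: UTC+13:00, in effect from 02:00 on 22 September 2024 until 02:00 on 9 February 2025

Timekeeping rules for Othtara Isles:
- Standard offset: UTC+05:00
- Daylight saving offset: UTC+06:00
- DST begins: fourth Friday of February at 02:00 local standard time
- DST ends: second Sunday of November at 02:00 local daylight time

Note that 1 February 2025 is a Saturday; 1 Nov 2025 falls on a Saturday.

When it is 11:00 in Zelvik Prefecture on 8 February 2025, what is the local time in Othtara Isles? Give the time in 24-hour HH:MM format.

Daylight saving runs 22 September 2024 – 9 February 2025; 8 February 2025 is inside that window, so Zelvik Prefecture is at UTC+13:00.
11:00 Zelvik Prefecture − 13h = 22:00 UTC (rolling into the previous day, 7 February 2025).
1 February 2025 is a Saturday, so the first Friday is February 7 and the fourth is February 28.
1 November 2025 is a Saturday, so the first Sunday is November 2 and the second is November 9.
At the standard offset (UTC+05:00), 22:00 UTC + 5h = 03:00 Othtara Isles standard time (rolling into the next day, 8 February 2025).
Daylight saving runs 28 February – 9 November; the standard-time date in Othtara Isles, 8 February 2025, is outside that window, so Othtara Isles is on standard time at UTC+05:00.
22:00 UTC + 5h = 03:00 Othtara Isles (rolling into the next day, 8 February 2025).

03:00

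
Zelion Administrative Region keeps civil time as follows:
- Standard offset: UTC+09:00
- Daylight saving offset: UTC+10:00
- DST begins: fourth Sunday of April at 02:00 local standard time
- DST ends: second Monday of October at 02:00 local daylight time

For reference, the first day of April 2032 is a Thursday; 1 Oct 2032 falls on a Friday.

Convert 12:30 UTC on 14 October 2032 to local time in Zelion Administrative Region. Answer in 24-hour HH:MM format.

1 April 2032 is a Thursday, so the first Sunday is April 4 and the fourth is April 25.
1 October 2032 is a Friday, so the first Monday is October 4 and the second is October 11.
At the standard offset (UTC+09:00), 12:30 UTC + 9h = 21:30 Zelion Administrative Region standard time.
The standard-time date in Zelion Administrative Region, 14 October 2032, is outside the daylight-saving period (25 April – 11 October), so Zelion Administrative Region is on standard time, UTC+09:00.
12:30 UTC + 9h = 21:30 local.

21:30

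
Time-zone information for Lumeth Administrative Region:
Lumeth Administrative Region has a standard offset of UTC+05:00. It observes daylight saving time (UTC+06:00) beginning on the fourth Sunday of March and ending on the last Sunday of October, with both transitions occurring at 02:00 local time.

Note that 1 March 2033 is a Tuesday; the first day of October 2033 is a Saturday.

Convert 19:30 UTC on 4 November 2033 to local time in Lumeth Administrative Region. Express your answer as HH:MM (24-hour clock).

1 March 2033 is a Tuesday, so the first Sunday is March 6 and the fourth is March 27.
1 October 2033 is a Saturday, so Sundays fall on 2, 9, 16, 23, 30; the last is October 30.
At the standard offset (UTC+05:00), 19:30 UTC + 5h = 00:30 Lumeth Administrative Region standard time (rolling into the next day, 5 November 2033).
Daylight saving runs 27 March – 30 October; the standard-time date in Lumeth Administrative Region, 5 November 2033, is outside that window, so Lumeth Administrative Region is on standard time at UTC+05:00.
19:30 UTC + 5h = 00:30 local (rolling into the next day, 5 November 2033).

00:30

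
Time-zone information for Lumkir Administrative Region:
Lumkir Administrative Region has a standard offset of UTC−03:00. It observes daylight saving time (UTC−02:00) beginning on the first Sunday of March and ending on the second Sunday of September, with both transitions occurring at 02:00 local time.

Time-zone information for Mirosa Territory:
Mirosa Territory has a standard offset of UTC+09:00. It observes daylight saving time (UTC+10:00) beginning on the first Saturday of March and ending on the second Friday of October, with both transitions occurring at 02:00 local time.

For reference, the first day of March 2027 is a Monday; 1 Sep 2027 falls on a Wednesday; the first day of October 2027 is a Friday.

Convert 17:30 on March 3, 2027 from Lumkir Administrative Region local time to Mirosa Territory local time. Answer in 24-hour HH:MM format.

1 March 2027 is a Monday, so the first Sunday is March 7.
1 September 2027 is a Wednesday, so the first Sunday is September 5 and the second is September 12.
March 3, 2027 is outside the daylight-saving period (7 March – 12 September), so Lumkir Administrative Region is on standard time, UTC−03:00.
17:30 Lumkir Administrative Region + 3h = 20:30 UTC.
1 March 2027 is a Monday, so the first Saturday is March 6.
1 October 2027 is a Friday, so the first Friday is October 1 and the second is October 8.
At the standard offset (UTC+09:00), 20:30 UTC + 9h = 05:30 Mirosa Territory standard time (rolling into the next day, 4 March 2027).
The standard-time date in Mirosa Territory, March 4, 2027, is outside the daylight-saving period (6 March – 8 October), so Mirosa Territory is on standard time, UTC+09:00.
20:30 UTC + 9h = 05:30 Mirosa Territory (rolling into the next day, 4 March 2027).

05:30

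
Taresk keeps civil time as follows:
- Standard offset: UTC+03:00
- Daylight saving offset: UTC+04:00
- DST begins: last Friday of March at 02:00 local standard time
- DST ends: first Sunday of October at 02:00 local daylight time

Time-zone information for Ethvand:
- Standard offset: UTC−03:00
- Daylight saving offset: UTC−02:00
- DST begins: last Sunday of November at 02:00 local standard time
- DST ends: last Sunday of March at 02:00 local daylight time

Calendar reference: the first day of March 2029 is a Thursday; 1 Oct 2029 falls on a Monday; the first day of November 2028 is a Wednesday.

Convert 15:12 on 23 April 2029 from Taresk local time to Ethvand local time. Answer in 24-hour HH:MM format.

08:12

1 March 2029 is a Thursday, so Fridays fall on 2, 9, 16, 23, 30; the last is March 30.
1 October 2029 is a Monday, so the first Sunday is October 7.
23 April 2029 lies within the daylight-saving period (30 March – 7 October), so Taresk is on daylight time, UTC+04:00.
15:12 Taresk − 4h = 11:12 UTC.
1 November 2028 is a Wednesday, so Sundays fall on 5, 12, 19, 26; the last is November 26.
1 March 2029 is a Thursday, so Sundays fall on 4, 11, 18, 25; the last is March 25.
At the standard offset (UTC−03:00), 11:12 UTC − 3h = 08:12 Ethvand standard time.
Daylight saving runs 26 November 2028 – 25 March 2029; the standard-time date in Ethvand, 23 April 2029, is outside that window, so Ethvand is on standard time at UTC−03:00.
11:12 UTC − 3h = 08:12 Ethvand.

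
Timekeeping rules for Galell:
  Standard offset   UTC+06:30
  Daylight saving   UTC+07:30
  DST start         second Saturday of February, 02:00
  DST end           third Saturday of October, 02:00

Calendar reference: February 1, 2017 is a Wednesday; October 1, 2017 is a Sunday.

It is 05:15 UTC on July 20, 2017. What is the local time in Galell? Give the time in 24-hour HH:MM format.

1 February 2017 is a Wednesday, so the first Saturday is February 4 and the second is February 11.
1 October 2017 is a Sunday, so the first Saturday is October 7 and the third is October 21.
At the standard offset (UTC+06:30), 05:15 UTC + 6h30m = 11:45 Galell standard time.
The standard-time date in Galell, July 20, 2017, falls between 11 February and 21 October, so daylight saving is in effect and Galell is at UTC+07:30.
05:15 UTC + 7h30m = 12:45 local.

12:45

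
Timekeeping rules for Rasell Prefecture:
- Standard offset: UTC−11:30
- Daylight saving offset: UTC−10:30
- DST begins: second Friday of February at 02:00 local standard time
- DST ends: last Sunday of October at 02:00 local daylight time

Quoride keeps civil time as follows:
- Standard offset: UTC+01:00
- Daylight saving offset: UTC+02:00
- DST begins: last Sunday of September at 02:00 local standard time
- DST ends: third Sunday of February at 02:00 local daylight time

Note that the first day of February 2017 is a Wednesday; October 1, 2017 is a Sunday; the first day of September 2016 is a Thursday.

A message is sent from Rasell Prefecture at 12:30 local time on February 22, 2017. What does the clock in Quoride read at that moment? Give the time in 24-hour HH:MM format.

00:00

1 February 2017 is a Wednesday, so the first Friday is February 3 and the second is February 10.
1 October 2017 is a Sunday, so Sundays fall on 1, 8, 15, 22, 29; the last is October 29.
February 22, 2017 falls between 10 February and 29 October, so daylight saving is in effect and Rasell Prefecture is at UTC−10:30.
12:30 Rasell Prefecture + 10h30m = 23:00 UTC.
1 September 2016 is a Thursday, so Sundays fall on 4, 11, 18, 25; the last is September 25.
1 February 2017 is a Wednesday, so the first Sunday is February 5 and the third is February 19.
At the standard offset (UTC+01:00), 23:00 UTC + 1h = 00:00 Quoride standard time (rolling into the next day, 23 February 2017).
Daylight saving runs 25 September 2016 – 19 February 2017; the standard-time date in Quoride, February 23, 2017, is outside that window, so Quoride is on standard time at UTC+01:00.
23:00 UTC + 1h = 00:00 Quoride (rolling into the next day, 23 February 2017).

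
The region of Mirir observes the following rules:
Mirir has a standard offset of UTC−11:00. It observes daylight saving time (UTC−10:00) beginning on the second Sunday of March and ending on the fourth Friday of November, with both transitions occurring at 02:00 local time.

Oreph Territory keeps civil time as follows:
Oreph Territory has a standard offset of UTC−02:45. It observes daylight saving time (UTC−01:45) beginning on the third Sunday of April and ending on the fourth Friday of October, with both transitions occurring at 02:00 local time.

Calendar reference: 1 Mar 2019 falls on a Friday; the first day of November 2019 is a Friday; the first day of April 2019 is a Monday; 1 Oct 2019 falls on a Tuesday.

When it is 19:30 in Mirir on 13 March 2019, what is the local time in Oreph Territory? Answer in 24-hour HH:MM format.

02:45

1 March 2019 is a Friday, so the first Sunday is March 3 and the second is March 10.
1 November 2019 is a Friday, so the first Friday is November 1 and the fourth is November 22.
Daylight saving runs 10 March – 22 November; 13 March 2019 is inside that window, so Mirir is at UTC−10:00.
19:30 Mirir + 10h = 05:30 UTC (rolling into the next day, 14 March 2019).
1 April 2019 is a Monday, so the first Sunday is April 7 and the third is April 21.
1 October 2019 is a Tuesday, so the first Friday is October 4 and the fourth is October 25.
At the standard offset (UTC−02:45), 05:30 UTC − 2h45m = 02:45 Oreph Territory standard time.
Daylight saving runs 21 April – 25 October; the standard-time date in Oreph Territory, 14 March 2019, is outside that window, so Oreph Territory is on standard time at UTC−02:45.
05:30 UTC − 2h45m = 02:45 Oreph Territory.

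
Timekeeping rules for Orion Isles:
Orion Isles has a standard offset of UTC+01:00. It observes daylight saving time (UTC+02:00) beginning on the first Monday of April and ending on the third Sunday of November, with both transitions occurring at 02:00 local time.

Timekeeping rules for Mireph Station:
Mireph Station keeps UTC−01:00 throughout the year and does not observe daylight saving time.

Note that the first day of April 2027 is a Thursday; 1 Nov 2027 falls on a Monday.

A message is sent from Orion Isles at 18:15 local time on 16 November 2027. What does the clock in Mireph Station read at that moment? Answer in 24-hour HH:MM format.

1 April 2027 is a Thursday, so the first Monday is April 5.
1 November 2027 is a Monday, so the first Sunday is November 7 and the third is November 21.
16 November 2027 falls between 5 April and 21 November, so daylight saving is in effect and Orion Isles is at UTC+02:00.
18:15 Orion Isles − 2h = 16:15 UTC.
Mireph Station has no daylight saving, so its offset is UTC−01:00 year-round.
16:15 UTC − 1h = 15:15 Mireph Station.

15:15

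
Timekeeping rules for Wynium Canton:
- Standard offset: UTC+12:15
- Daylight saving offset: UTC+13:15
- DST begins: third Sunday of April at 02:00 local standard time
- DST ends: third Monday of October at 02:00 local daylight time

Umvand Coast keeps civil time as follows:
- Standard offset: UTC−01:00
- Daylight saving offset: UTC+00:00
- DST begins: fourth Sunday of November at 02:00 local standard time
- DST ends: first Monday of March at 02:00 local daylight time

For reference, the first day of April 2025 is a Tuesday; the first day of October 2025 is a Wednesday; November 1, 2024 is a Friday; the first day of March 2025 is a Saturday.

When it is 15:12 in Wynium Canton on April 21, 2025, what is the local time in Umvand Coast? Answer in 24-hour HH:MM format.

1 April 2025 is a Tuesday, so the first Sunday is April 6 and the third is April 20.
1 October 2025 is a Wednesday, so the first Monday is October 6 and the third is October 20.
April 21, 2025 lies within the daylight-saving period (20 April – 20 October), so Wynium Canton is on daylight time, UTC+13:15.
15:12 Wynium Canton − 13h15m = 01:57 UTC.
1 November 2024 is a Friday, so the first Sunday is November 3 and the fourth is November 24.
1 March 2025 is a Saturday, so the first Monday is March 3.
At the standard offset (UTC−01:00), 01:57 UTC − 1h = 00:57 Umvand Coast standard time.
The standard-time date in Umvand Coast, April 21, 2025, does not fall between 24 November 2024 and 3 March 2025, so daylight saving is not in effect and Umvand Coast is at UTC−01:00.
01:57 UTC − 1h = 00:57 Umvand Coast.

00:57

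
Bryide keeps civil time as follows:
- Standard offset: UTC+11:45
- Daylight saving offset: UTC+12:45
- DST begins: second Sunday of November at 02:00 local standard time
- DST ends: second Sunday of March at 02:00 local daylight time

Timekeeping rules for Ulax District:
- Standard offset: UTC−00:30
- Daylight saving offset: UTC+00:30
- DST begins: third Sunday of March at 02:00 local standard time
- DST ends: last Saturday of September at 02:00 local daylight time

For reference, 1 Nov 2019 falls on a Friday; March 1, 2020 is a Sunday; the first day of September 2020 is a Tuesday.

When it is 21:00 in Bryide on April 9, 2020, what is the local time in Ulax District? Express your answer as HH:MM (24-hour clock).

09:45

1 November 2019 is a Friday, so the first Sunday is November 3 and the second is November 10.
1 March 2020 is a Sunday, so the first Sunday is March 1 and the second is March 8.
April 9, 2020 is outside the daylight-saving period (10 November 2019 – 8 March 2020), so Bryide is on standard time, UTC+11:45.
21:00 Bryide − 11h45m = 09:15 UTC.
1 March 2020 is a Sunday, so the first Sunday is March 1 and the third is March 15.
1 September 2020 is a Tuesday, so Saturdays fall on 5, 12, 19, 26; the last is September 26.
At the standard offset (UTC−00:30), 09:15 UTC − 0h30m = 08:45 Ulax District standard time.
Daylight saving runs 15 March – 26 September; the standard-time date in Ulax District, April 9, 2020, is inside that window, so Ulax District is at UTC+00:30.
09:15 UTC + 0h30m = 09:45 Ulax District.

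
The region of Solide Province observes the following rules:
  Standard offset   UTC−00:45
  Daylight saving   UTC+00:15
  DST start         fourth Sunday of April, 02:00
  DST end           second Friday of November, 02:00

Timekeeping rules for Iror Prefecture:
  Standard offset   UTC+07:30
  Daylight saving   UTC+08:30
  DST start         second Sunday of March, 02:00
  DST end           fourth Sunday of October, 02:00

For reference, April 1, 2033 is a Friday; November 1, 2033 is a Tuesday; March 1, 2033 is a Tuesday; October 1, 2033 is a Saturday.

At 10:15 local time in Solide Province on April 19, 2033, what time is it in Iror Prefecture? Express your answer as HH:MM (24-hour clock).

1 April 2033 is a Friday, so the first Sunday is April 3 and the fourth is April 24.
1 November 2033 is a Tuesday, so the first Friday is November 4 and the second is November 11.
April 19, 2033 does not fall between 24 April and 11 November, so daylight saving is not in effect and Solide Province is at UTC−00:45.
10:15 Solide Province + 0h45m = 11:00 UTC.
1 March 2033 is a Tuesday, so the first Sunday is March 6 and the second is March 13.
1 October 2033 is a Saturday, so the first Sunday is October 2 and the fourth is October 23.
At the standard offset (UTC+07:30), 11:00 UTC + 7h30m = 18:30 Iror Prefecture standard time.
The standard-time date in Iror Prefecture, April 19, 2033, lies within the daylight-saving period (13 March – 23 October), so Iror Prefecture is on daylight time, UTC+08:30.
11:00 UTC + 8h30m = 19:30 Iror Prefecture.

19:30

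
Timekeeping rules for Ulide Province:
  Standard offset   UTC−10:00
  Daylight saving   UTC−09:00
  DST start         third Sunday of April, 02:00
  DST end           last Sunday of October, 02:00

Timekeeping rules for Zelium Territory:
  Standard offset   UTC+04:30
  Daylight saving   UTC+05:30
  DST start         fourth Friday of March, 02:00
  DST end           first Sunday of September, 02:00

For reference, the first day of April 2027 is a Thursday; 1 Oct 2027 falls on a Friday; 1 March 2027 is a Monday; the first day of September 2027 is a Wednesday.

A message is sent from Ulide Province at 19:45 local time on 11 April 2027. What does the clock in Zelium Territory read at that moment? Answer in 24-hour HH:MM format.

1 April 2027 is a Thursday, so the first Sunday is April 4 and the third is April 18.
1 October 2027 is a Friday, so Sundays fall on 3, 10, 17, 24, 31; the last is October 31.
11 April 2027 is outside the daylight-saving period (18 April – 31 October), so Ulide Province is on standard time, UTC−10:00.
19:45 Ulide Province + 10h = 05:45 UTC (rolling into the next day, 12 April 2027).
1 March 2027 is a Monday, so the first Friday is March 5 and the fourth is March 26.
1 September 2027 is a Wednesday, so the first Sunday is September 5.
At the standard offset (UTC+04:30), 05:45 UTC + 4h30m = 10:15 Zelium Territory standard time.
The standard-time date in Zelium Territory, 12 April 2027, lies within the daylight-saving period (26 March – 5 September), so Zelium Territory is on daylight time, UTC+05:30.
05:45 UTC + 5h30m = 11:15 Zelium Territory.

11:15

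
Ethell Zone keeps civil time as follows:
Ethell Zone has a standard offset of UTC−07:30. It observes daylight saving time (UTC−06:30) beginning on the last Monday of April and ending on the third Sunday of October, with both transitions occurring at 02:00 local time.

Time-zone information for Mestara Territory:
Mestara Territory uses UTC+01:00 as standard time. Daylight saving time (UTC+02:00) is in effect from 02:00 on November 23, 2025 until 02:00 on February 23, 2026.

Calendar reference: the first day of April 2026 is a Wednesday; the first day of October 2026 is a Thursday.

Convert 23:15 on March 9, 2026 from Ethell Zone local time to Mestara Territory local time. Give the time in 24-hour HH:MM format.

07:45

1 April 2026 is a Wednesday, so Mondays fall on 6, 13, 20, 27; the last is April 27.
1 October 2026 is a Thursday, so the first Sunday is October 4 and the third is October 18.
Daylight saving runs 27 April – 18 October; March 9, 2026 is outside that window, so Ethell Zone is on standard time at UTC−07:30.
23:15 Ethell Zone + 7h30m = 06:45 UTC (rolling into the next day, 10 March 2026).
At the standard offset (UTC+01:00), 06:45 UTC + 1h = 07:45 Mestara Territory standard time.
The standard-time date in Mestara Territory, March 10, 2026, does not fall between 23 November 2025 and 23 February 2026, so daylight saving is not in effect and Mestara Territory is at UTC+01:00.
06:45 UTC + 1h = 07:45 Mestara Territory.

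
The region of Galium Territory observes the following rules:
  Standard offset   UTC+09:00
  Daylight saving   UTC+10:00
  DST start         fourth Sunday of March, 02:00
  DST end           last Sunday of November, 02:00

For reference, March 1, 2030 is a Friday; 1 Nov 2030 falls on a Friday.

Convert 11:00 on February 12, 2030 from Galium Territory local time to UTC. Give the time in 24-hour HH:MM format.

02:00

1 March 2030 is a Friday, so the first Sunday is March 3 and the fourth is March 24.
1 November 2030 is a Friday, so Sundays fall on 3, 10, 17, 24; the last is November 24.
February 12, 2030 is outside the daylight-saving period (24 March – 24 November), so Galium Territory is on standard time, UTC+09:00.
11:00 local − 9h = 02:00 UTC.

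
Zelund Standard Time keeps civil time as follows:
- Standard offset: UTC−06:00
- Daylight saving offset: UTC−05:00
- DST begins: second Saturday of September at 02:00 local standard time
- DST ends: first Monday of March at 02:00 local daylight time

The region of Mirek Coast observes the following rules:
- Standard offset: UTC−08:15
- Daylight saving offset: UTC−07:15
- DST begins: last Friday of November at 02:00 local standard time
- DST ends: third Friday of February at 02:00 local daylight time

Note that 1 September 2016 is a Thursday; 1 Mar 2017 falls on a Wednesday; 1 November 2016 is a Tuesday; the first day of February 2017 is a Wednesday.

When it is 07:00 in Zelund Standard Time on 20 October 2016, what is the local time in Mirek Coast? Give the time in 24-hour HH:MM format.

03:45

1 September 2016 is a Thursday, so the first Saturday is September 3 and the second is September 10.
1 March 2017 is a Wednesday, so the first Monday is March 6.
20 October 2016 falls between 10 September 2016 and 6 March 2017, so daylight saving is in effect and Zelund Standard Time is at UTC−05:00.
07:00 Zelund Standard Time + 5h = 12:00 UTC.
1 November 2016 is a Tuesday, so Fridays fall on 4, 11, 18, 25; the last is November 25.
1 February 2017 is a Wednesday, so the first Friday is February 3 and the third is February 17.
At the standard offset (UTC−08:15), 12:00 UTC − 8h15m = 03:45 Mirek Coast standard time.
The standard-time date in Mirek Coast, 20 October 2016, does not fall between 25 November 2016 and 17 February 2017, so daylight saving is not in effect and Mirek Coast is at UTC−08:15.
12:00 UTC − 8h15m = 03:45 Mirek Coast.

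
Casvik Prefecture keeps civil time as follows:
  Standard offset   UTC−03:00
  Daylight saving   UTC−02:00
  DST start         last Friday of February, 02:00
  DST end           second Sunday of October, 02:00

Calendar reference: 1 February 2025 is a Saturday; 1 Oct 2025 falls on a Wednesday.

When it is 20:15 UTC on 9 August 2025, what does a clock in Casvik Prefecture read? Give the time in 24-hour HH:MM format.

1 February 2025 is a Saturday, so Fridays fall on 7, 14, 21, 28; the last is February 28.
1 October 2025 is a Wednesday, so the first Sunday is October 5 and the second is October 12.
At the standard offset (UTC−03:00), 20:15 UTC − 3h = 17:15 Casvik Prefecture standard time.
Daylight saving runs 28 February – 12 October; the standard-time date in Casvik Prefecture, 9 August 2025, is inside that window, so Casvik Prefecture is at UTC−02:00.
20:15 UTC − 2h = 18:15 local.

18:15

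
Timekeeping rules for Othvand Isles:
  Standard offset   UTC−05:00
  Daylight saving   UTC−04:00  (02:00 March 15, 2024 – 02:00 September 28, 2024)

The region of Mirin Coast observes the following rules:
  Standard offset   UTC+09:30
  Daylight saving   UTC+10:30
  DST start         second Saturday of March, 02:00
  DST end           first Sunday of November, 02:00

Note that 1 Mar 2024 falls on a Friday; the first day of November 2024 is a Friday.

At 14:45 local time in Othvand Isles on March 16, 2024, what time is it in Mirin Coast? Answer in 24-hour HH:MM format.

Daylight saving runs 15 March – 28 September; March 16, 2024 is inside that window, so Othvand Isles is at UTC−04:00.
14:45 Othvand Isles + 4h = 18:45 UTC.
1 March 2024 is a Friday, so the first Saturday is March 2 and the second is March 9.
1 November 2024 is a Friday, so the first Sunday is November 3.
At the standard offset (UTC+09:30), 18:45 UTC + 9h30m = 04:15 Mirin Coast standard time (rolling into the next day, 17 March 2024).
The standard-time date in Mirin Coast, March 17, 2024, lies within the daylight-saving period (9 March – 3 November), so Mirin Coast is on daylight time, UTC+10:30.
18:45 UTC + 10h30m = 05:15 Mirin Coast (rolling into the next day, 17 March 2024).

05:15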